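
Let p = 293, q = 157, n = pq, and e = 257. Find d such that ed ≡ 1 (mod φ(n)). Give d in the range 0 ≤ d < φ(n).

φ(n) = (p−1)(q−1) = 292·156 = 45552.
Need d with 257·d ≡ 1 (mod 45552). Apply the extended Euclidean algorithm:
45552 = 177*257 + 63
257 = 4*63 + 5
63 = 12*5 + 3
5 = 1*3 + 2
3 = 1*2 + 1
2 = 2*1 + 0
Back-substitute:
1 = 3 − 2
1 = −5 + 2·3
1 = 2·63 − 25·5
1 = −25·257 + 102·63
1 = 102·45552 − 18079·257
So 257·(-18079) ≡ 1 (mod 45552), hence d ≡ -18079 ≡ 27473 (mod 45552).

27473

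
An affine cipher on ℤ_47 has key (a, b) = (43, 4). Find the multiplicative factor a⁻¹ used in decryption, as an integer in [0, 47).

Apply the Euclidean algorithm to 47 and 43:
47 = 1*43 + 4
43 = 10*4 + 3
4 = 1*3 + 1
3 = 3*1 + 0
gcd = 1, so the inverse exists. Back-substitute:
1 = 4 − 3
1 = −43 + 11·4
1 = 11·47 − 12·43
Hence 43⁻¹ ≡ -12 ≡ 35 (mod 47).

35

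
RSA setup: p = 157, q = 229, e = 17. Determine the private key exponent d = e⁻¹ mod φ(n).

φ(n) = (p−1)(q−1) = 156·228 = 35568.
Need d with 17·d ≡ 1 (mod 35568). Apply the extended Euclidean algorithm:
35568 = 2092×17 + 4
17 = 4×4 + 1
4 = 4×1 + 0
Back-substitute:
1 = 17 − 4·4
1 = −4·35568 + 8369·17
So 17·8369 ≡ 1 (mod 35568), hence d = 8369.

8369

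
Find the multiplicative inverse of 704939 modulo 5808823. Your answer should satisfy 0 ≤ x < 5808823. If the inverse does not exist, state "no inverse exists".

Extended Euclidean algorithm:
5808823 = 8×704939 + 169311
704939 = 4×169311 + 27695
169311 = 6×27695 + 3141
27695 = 8×3141 + 2567
3141 = 1×2567 + 574
2567 = 4×574 + 271
574 = 2×271 + 32
271 = 8×32 + 15
32 = 2×15 + 2
15 = 7×2 + 1
2 = 2×1 + 0
The gcd is 1. Working backward:
1 = 15 − 7·2
1 = −7·32 + 15·15
1 = 15·271 − 127·32
1 = −127·574 + 269·271
1 = 269·2567 − 1203·574
1 = −1203·3141 + 1472·2567
1 = 1472·27695 − 12979·3141
1 = −12979·169311 + 79346·27695
1 = 79346·704939 − 330363·169311
1 = −330363·5808823 + 2722250·704939
So 704939·2722250 ≡ 1 (mod 5808823).

2722250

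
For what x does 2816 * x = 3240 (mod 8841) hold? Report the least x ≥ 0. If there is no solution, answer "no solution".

4497

First find gcd(2816, 8841):
8841 = 3·2816 + 393
2816 = 7·393 + 65
393 = 6·65 + 3
65 = 21·3 + 2
3 = 1·2 + 1
2 = 2·1 + 0
gcd = 1, so a unique solution mod 8841 exists.
Back-substitute for the Bézout coefficients:
1 = 3 − 2
1 = −65 + 22·3
1 = 22·393 − 133·65
1 = −133·2816 + 953·393
1 = 953·8841 − 2992·2816
So 2816·(-2992) ≡ 1 (mod 8841), giving 2816⁻¹ ≡ 5849.
x ≡ 2816⁻¹·3240 ≡ 5849·3240 ≡ 4497 (mod 8841).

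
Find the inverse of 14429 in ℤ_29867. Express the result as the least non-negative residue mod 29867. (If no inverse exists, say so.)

20010

Apply the Euclidean algorithm to 29867 and 14429:
29867 = 2·14429 + 1009
14429 = 14·1009 + 303
1009 = 3·303 + 100
303 = 3·100 + 3
100 = 33·3 + 1
3 = 3·1 + 0
The gcd is 1. Working backward:
1 = 100 − 33·3
1 = −33·303 + 100·100
1 = 100·1009 − 333·303
1 = −333·14429 + 4762·1009
1 = 4762·29867 − 9857·14429
Thus 14429·(-9857) ≡ 1 (mod 29867); reducing, -9857 mod 29867 = 20010.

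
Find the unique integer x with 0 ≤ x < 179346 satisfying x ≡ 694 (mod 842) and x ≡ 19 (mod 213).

Write x = 694 + 842·k. Then 842·k ≡ 19 − 694 ≡ 177 (mod 213).
Need 842⁻¹ mod 213. Extended Euclid on (213, 203):
213 = 1×203 + 10
203 = 20×10 + 3
10 = 3×3 + 1
3 = 3×1 + 0
Back-substitute:
1 = 10 − 3·3
1 = −3·203 + 61·10
1 = 61·213 − 64·203
842⁻¹ ≡ 149 (mod 213), so k ≡ 149·177 ≡ 174 (mod 213).
x = 694 + 842·174 = 147202.

147202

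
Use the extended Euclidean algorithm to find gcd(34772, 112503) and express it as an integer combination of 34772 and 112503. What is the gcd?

1

Repeated division:
112503 = 3*34772 + 8187
34772 = 4*8187 + 2024
8187 = 4*2024 + 91
2024 = 22*91 + 22
91 = 4*22 + 3
22 = 7*3 + 1
3 = 3*1 + 0
gcd(34772, 112503) = 1.
Working backward:
1 = 22 − 7·3
1 = −7·91 + 29·22
1 = 29·2024 − 645·91
1 = −645·8187 + 2609·2024
1 = 2609·34772 − 11081·8187
1 = −11081·112503 + 35852·34772
So 1 = (-11081)·112503 + (35852)·34772.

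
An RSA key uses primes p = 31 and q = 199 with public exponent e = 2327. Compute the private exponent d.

5843

φ(n) = (p−1)(q−1) = 30·198 = 5940.
Need d with 2327·d ≡ 1 (mod 5940). Apply the extended Euclidean algorithm:
5940 = 2·2327 + 1286
2327 = 1·1286 + 1041
1286 = 1·1041 + 245
1041 = 4·245 + 61
245 = 4·61 + 1
61 = 61·1 + 0
Back-substitute:
1 = 245 − 4·61
1 = −4·1041 + 17·245
1 = 17·1286 − 21·1041
1 = −21·2327 + 38·1286
1 = 38·5940 − 97·2327
So 2327·(-97) ≡ 1 (mod 5940), hence d ≡ -97 ≡ 5843 (mod 5940).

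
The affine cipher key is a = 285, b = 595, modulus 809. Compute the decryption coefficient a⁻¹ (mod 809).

Run Euclid on (809, 285):
809 = 2·285 + 239
285 = 1·239 + 46
239 = 5·46 + 9
46 = 5·9 + 1
9 = 9·1 + 0
The gcd is 1. Working backward:
1 = 46 − 5·9
1 = −5·239 + 26·46
1 = 26·285 − 31·239
1 = −31·809 + 88·285
So 285·88 ≡ 1 (mod 809).

88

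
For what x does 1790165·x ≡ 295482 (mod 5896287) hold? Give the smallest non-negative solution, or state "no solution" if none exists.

First find gcd(1790165, 5896287):
5896287 = 3×1790165 + 525792
1790165 = 3×525792 + 212789
525792 = 2×212789 + 100214
212789 = 2×100214 + 12361
100214 = 8×12361 + 1326
12361 = 9×1326 + 427
1326 = 3×427 + 45
427 = 9×45 + 22
45 = 2×22 + 1
22 = 22×1 + 0
gcd = 1, so a unique solution mod 5896287 exists.
Back-substitute for the Bézout coefficients:
1 = 45 − 2·22
1 = −2·427 + 19·45
1 = 19·1326 − 59·427
1 = −59·12361 + 550·1326
1 = 550·100214 − 4459·12361
1 = −4459·212789 + 9468·100214
1 = 9468·525792 − 23395·212789
1 = −23395·1790165 + 79653·525792
1 = 79653·5896287 − 262354·1790165
So 1790165·(-262354) ≡ 1 (mod 5896287), giving 1790165⁻¹ ≡ 5633933.
x ≡ 1790165⁻¹·295482 ≡ 5633933·295482 ≡ 3496848 (mod 5896287).

3496848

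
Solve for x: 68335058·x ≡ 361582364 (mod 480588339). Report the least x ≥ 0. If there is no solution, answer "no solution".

First find gcd(68335058, 480588339):
480588339 = 7×68335058 + 2242933
68335058 = 30×2242933 + 1047068
2242933 = 2×1047068 + 148797
1047068 = 7×148797 + 5489
148797 = 27×5489 + 594
5489 = 9×594 + 143
594 = 4×143 + 22
143 = 6×22 + 11
22 = 2×11 + 0
gcd = 11 and 11 | 361582364, so solutions exist. Divide through by 11: 6212278x ≡ 32871124 (mod 43689849).
Now find 6212278⁻¹ mod 43689849:
43689849 = 7×6212278 + 203903
6212278 = 30×203903 + 95188
203903 = 2×95188 + 13527
95188 = 7×13527 + 499
13527 = 27×499 + 54
499 = 9×54 + 13
54 = 4×13 + 2
13 = 6×2 + 1
2 = 2×1 + 0
Back-substitute:
1 = 13 − 6·2
1 = −6·54 + 25·13
1 = 25·499 − 231·54
1 = −231·13527 + 6262·499
1 = 6262·95188 − 44065·13527
1 = −44065·203903 + 94392·95188
1 = 94392·6212278 − 2875825·203903
1 = −2875825·43689849 + 20225167·6212278
So 6212278⁻¹ ≡ 20225167 (mod 43689849).
Then x ≡ 20225167·32871124 ≡ 40199155 (mod 43689849); the smallest non-negative solution is x = 40199155.

40199155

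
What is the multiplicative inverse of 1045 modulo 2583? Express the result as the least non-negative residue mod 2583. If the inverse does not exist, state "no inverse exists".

Apply the Euclidean algorithm to 2583 and 1045:
2583 = 2×1045 + 493
1045 = 2×493 + 59
493 = 8×59 + 21
59 = 2×21 + 17
21 = 1×17 + 4
17 = 4×4 + 1
4 = 4×1 + 0
Since gcd(1045, 2583) = 1, back-substitute to write 1 as a combination:
1 = 17 − 4·4
1 = −4·21 + 5·17
1 = 5·59 − 14·21
1 = −14·493 + 117·59
1 = 117·1045 − 248·493
1 = −248·2583 + 613·1045
So 1045·613 ≡ 1 (mod 2583).

613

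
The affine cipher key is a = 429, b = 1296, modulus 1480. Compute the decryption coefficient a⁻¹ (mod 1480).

69

gcd(1480, 429) by repeated division:
1480 = 3×429 + 193
429 = 2×193 + 43
193 = 4×43 + 21
43 = 2×21 + 1
21 = 21×1 + 0
gcd = 1, so the inverse exists. Back-substitute:
1 = 43 − 2·21
1 = −2·193 + 9·43
1 = 9·429 − 20·193
1 = −20·1480 + 69·429
So 429·69 ≡ 1 (mod 1480).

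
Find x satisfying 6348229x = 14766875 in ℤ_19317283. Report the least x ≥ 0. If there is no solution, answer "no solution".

12354222

First find gcd(6348229, 19317283):
19317283 = 3×6348229 + 272596
6348229 = 23×272596 + 78521
272596 = 3×78521 + 37033
78521 = 2×37033 + 4455
37033 = 8×4455 + 1393
4455 = 3×1393 + 276
1393 = 5×276 + 13
276 = 21×13 + 3
13 = 4×3 + 1
3 = 3×1 + 0
gcd = 1, so a unique solution mod 19317283 exists.
Back-substitute for the Bézout coefficients:
1 = 13 − 4·3
1 = −4·276 + 85·13
1 = 85·1393 − 429·276
1 = −429·4455 + 1372·1393
1 = 1372·37033 − 11405·4455
1 = −11405·78521 + 24182·37033
1 = 24182·272596 − 83951·78521
1 = −83951·6348229 + 1955055·272596
1 = 1955055·19317283 − 5949116·6348229
So 6348229·(-5949116) ≡ 1 (mod 19317283), giving 6348229⁻¹ ≡ 13368167.
x ≡ 6348229⁻¹·14766875 ≡ 13368167·14766875 ≡ 12354222 (mod 19317283).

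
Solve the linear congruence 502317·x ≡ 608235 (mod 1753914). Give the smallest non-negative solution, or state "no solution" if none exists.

428587

First find gcd(502317, 1753914):
1753914 = 3×502317 + 246963
502317 = 2×246963 + 8391
246963 = 29×8391 + 3624
8391 = 2×3624 + 1143
3624 = 3×1143 + 195
1143 = 5×195 + 168
195 = 1×168 + 27
168 = 6×27 + 6
27 = 4×6 + 3
6 = 2×3 + 0
gcd = 3 and 3 | 608235, so solutions exist. Divide through by 3: 167439x ≡ 202745 (mod 584638).
Now find 167439⁻¹ mod 584638:
584638 = 3·167439 + 82321
167439 = 2·82321 + 2797
82321 = 29·2797 + 1208
2797 = 2·1208 + 381
1208 = 3·381 + 65
381 = 5·65 + 56
65 = 1·56 + 9
56 = 6·9 + 2
9 = 4·2 + 1
2 = 2·1 + 0
Back-substitute:
1 = 9 − 4·2
1 = −4·56 + 25·9
1 = 25·65 − 29·56
1 = −29·381 + 170·65
1 = 170·1208 − 539·381
1 = −539·2797 + 1248·1208
1 = 1248·82321 − 36731·2797
1 = −36731·167439 + 74710·82321
1 = 74710·584638 − 260861·167439
So 167439·(-260861) ≡ 1 (mod 584638), i.e. 167439⁻¹ ≡ 323777.
Then x ≡ 323777·202745 ≡ 428587 (mod 584638); the smallest non-negative solution is x = 428587.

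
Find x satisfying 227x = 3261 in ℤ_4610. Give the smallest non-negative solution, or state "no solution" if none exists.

First find gcd(227, 4610):
4610 = 20·227 + 70
227 = 3·70 + 17
70 = 4·17 + 2
17 = 8·2 + 1
2 = 2·1 + 0
gcd = 1, so a unique solution mod 4610 exists.
Back-substitute for the Bézout coefficients:
1 = 17 − 8·2
1 = −8·70 + 33·17
1 = 33·227 − 107·70
1 = −107·4610 + 2173·227
So 227·(2173) ≡ 1 (mod 4610), giving 227⁻¹ ≡ 2173.
x ≡ 227⁻¹·3261 ≡ 2173·3261 ≡ 583 (mod 4610).

583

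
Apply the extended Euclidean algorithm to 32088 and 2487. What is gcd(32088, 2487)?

3

Apply Euclid's algorithm to 32088 and 2487:
32088 = 12·2487 + 2244
2487 = 1·2244 + 243
2244 = 9·243 + 57
243 = 4·57 + 15
57 = 3·15 + 12
15 = 1·12 + 3
12 = 4·3 + 0
gcd(32088, 2487) = 3.
Back-substituting:
3 = 15 − 12
3 = −57 + 4·15
3 = 4·243 − 17·57
3 = −17·2244 + 157·243
3 = 157·2487 − 174·2244
3 = −174·32088 + 2245·2487
So 3 = (-174)·32088 + (2245)·2487.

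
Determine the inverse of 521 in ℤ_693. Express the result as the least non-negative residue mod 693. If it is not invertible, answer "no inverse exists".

278

gcd(693, 521) by repeated division:
693 = 1*521 + 172
521 = 3*172 + 5
172 = 34*5 + 2
5 = 2*2 + 1
2 = 2*1 + 0
Since gcd(521, 693) = 1, back-substitute to write 1 as a combination:
1 = 5 − 2·2
1 = −2·172 + 69·5
1 = 69·521 − 209·172
1 = −209·693 + 278·521
So 521·278 ≡ 1 (mod 693).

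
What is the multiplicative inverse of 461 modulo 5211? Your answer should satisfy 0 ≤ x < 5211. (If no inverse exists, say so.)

1526

Apply the Euclidean algorithm to 5211 and 461:
5211 = 11×461 + 140
461 = 3×140 + 41
140 = 3×41 + 17
41 = 2×17 + 7
17 = 2×7 + 3
7 = 2×3 + 1
3 = 3×1 + 0
gcd = 1, so the inverse exists. Back-substitute:
1 = 7 − 2·3
1 = −2·17 + 5·7
1 = 5·41 − 12·17
1 = −12·140 + 41·41
1 = 41·461 − 135·140
1 = −135·5211 + 1526·461
So 461·1526 ≡ 1 (mod 5211).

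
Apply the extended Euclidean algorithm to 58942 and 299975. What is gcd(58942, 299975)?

13

Apply Euclid's algorithm to 299975 and 58942:
299975 = 5×58942 + 5265
58942 = 11×5265 + 1027
5265 = 5×1027 + 130
1027 = 7×130 + 117
130 = 1×117 + 13
117 = 9×13 + 0
gcd(58942, 299975) = 13.
Express as a combination:
13 = 130 − 117
13 = −1027 + 8·130
13 = 8·5265 − 41·1027
13 = −41·58942 + 459·5265
13 = 459·299975 − 2336·58942
So 13 = (459)·299975 + (-2336)·58942.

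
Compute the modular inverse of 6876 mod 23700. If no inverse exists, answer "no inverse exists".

no inverse exists

Euclidean algorithm on 23700, 6876:
23700 = 3*6876 + 3072
6876 = 2*3072 + 732
3072 = 4*732 + 144
732 = 5*144 + 12
144 = 12*12 + 0
Since gcd = 12 > 1, 6876 is not a unit mod 23700.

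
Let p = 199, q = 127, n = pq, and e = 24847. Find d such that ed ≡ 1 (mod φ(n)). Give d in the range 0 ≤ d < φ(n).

247

φ(n) = (p−1)(q−1) = 198·126 = 24948.
Need d with 24847·d ≡ 1 (mod 24948). Apply the extended Euclidean algorithm:
24948 = 1×24847 + 101
24847 = 246×101 + 1
101 = 101×1 + 0
Back-substitute:
1 = 24847 − 246·101
1 = −246·24948 + 247·24847
So 24847·247 ≡ 1 (mod 24948), hence d = 247.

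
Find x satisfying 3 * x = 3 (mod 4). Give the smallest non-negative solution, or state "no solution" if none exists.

First find gcd(3, 4):
4 = 1*3 + 1
3 = 3*1 + 0
gcd = 1, so a unique solution mod 4 exists.
Back-substitute for the Bézout coefficients:
1 = 4 − 3
So 3·(-1) ≡ 1 (mod 4), giving 3⁻¹ ≡ 3.
x ≡ 3⁻¹·3 ≡ 3·3 ≡ 1 (mod 4).

1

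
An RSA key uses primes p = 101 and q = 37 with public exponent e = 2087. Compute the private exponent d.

1223

φ(n) = (p−1)(q−1) = 100·36 = 3600.
Need d with 2087·d ≡ 1 (mod 3600). Apply the extended Euclidean algorithm:
3600 = 1*2087 + 1513
2087 = 1*1513 + 574
1513 = 2*574 + 365
574 = 1*365 + 209
365 = 1*209 + 156
209 = 1*156 + 53
156 = 2*53 + 50
53 = 1*50 + 3
50 = 16*3 + 2
3 = 1*2 + 1
2 = 2*1 + 0
Back-substitute:
1 = 3 − 2
1 = −50 + 17·3
1 = 17·53 − 18·50
1 = −18·156 + 53·53
1 = 53·209 − 71·156
1 = −71·365 + 124·209
1 = 124·574 − 195·365
1 = −195·1513 + 514·574
1 = 514·2087 − 709·1513
1 = −709·3600 + 1223·2087
So 2087·1223 ≡ 1 (mod 3600), hence d = 1223.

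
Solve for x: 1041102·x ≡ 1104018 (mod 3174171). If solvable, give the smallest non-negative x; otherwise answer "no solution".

773368

First find gcd(1041102, 3174171):
3174171 = 3×1041102 + 50865
1041102 = 20×50865 + 23802
50865 = 2×23802 + 3261
23802 = 7×3261 + 975
3261 = 3×975 + 336
975 = 2×336 + 303
336 = 1×303 + 33
303 = 9×33 + 6
33 = 5×6 + 3
6 = 2×3 + 0
gcd = 3 and 3 | 1104018, so solutions exist. Divide through by 3: 347034x ≡ 368006 (mod 1058057).
Now find 347034⁻¹ mod 1058057:
1058057 = 3·347034 + 16955
347034 = 20·16955 + 7934
16955 = 2·7934 + 1087
7934 = 7·1087 + 325
1087 = 3·325 + 112
325 = 2·112 + 101
112 = 1·101 + 11
101 = 9·11 + 2
11 = 5·2 + 1
2 = 2·1 + 0
Back-substitute:
1 = 11 − 5·2
1 = −5·101 + 46·11
1 = 46·112 − 51·101
1 = −51·325 + 148·112
1 = 148·1087 − 495·325
1 = −495·7934 + 3613·1087
1 = 3613·16955 − 7721·7934
1 = −7721·347034 + 158033·16955
1 = 158033·1058057 − 481820·347034
So 347034·(-481820) ≡ 1 (mod 1058057), i.e. 347034⁻¹ ≡ 576237.
Then x ≡ 576237·368006 ≡ 773368 (mod 1058057); the smallest non-negative solution is x = 773368.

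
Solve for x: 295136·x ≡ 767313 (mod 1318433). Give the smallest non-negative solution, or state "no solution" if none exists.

1086065

First find gcd(295136, 1318433):
1318433 = 4×295136 + 137889
295136 = 2×137889 + 19358
137889 = 7×19358 + 2383
19358 = 8×2383 + 294
2383 = 8×294 + 31
294 = 9×31 + 15
31 = 2×15 + 1
15 = 15×1 + 0
gcd = 1, so a unique solution mod 1318433 exists.
Back-substitute for the Bézout coefficients:
1 = 31 − 2·15
1 = −2·294 + 19·31
1 = 19·2383 − 154·294
1 = −154·19358 + 1251·2383
1 = 1251·137889 − 8911·19358
1 = −8911·295136 + 19073·137889
1 = 19073·1318433 − 85203·295136
So 295136·(-85203) ≡ 1 (mod 1318433), giving 295136⁻¹ ≡ 1233230.
x ≡ 295136⁻¹·767313 ≡ 1233230·767313 ≡ 1086065 (mod 1318433).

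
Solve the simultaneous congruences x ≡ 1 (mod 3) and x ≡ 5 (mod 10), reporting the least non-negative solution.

Write x = 1 + 3·k. Then 3·k ≡ 5 − 1 ≡ 4 (mod 10).
Need 3⁻¹ mod 10. Extended Euclid on (10, 3):
10 = 3·3 + 1
3 = 3·1 + 0
Back-substitute:
1 = 10 − 3·3
3⁻¹ ≡ 7 (mod 10), so k ≡ 7·4 ≡ 8 (mod 10).
x = 1 + 3·8 = 25.

25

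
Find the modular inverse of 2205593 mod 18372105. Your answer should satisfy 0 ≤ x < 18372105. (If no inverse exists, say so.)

507167

Extended Euclidean algorithm:
18372105 = 8·2205593 + 727361
2205593 = 3·727361 + 23510
727361 = 30·23510 + 22061
23510 = 1·22061 + 1449
22061 = 15·1449 + 326
1449 = 4·326 + 145
326 = 2·145 + 36
145 = 4·36 + 1
36 = 36·1 + 0
gcd = 1, so the inverse exists. Back-substitute:
1 = 145 − 4·36
1 = −4·326 + 9·145
1 = 9·1449 − 40·326
1 = −40·22061 + 609·1449
1 = 609·23510 − 649·22061
1 = −649·727361 + 20079·23510
1 = 20079·2205593 − 60886·727361
1 = −60886·18372105 + 507167·2205593
So 2205593·507167 ≡ 1 (mod 18372105).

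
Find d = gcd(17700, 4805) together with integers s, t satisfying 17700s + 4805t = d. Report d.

5

Apply Euclid's algorithm to 17700 and 4805:
17700 = 3*4805 + 3285
4805 = 1*3285 + 1520
3285 = 2*1520 + 245
1520 = 6*245 + 50
245 = 4*50 + 45
50 = 1*45 + 5
45 = 9*5 + 0
gcd(17700, 4805) = 5.
Back-substituting:
5 = 50 − 45
5 = −245 + 5·50
5 = 5·1520 − 31·245
5 = −31·3285 + 67·1520
5 = 67·4805 − 98·3285
5 = −98·17700 + 361·4805
So 5 = (-98)·17700 + (361)·4805.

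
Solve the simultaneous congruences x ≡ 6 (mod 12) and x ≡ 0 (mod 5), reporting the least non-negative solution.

Write x = 6 + 12·k. Then 12·k ≡ 0 − 6 ≡ 4 (mod 5).
Need 12⁻¹ mod 5. Extended Euclid on (5, 2):
5 = 2×2 + 1
2 = 2×1 + 0
Back-substitute:
1 = 5 − 2·2
12⁻¹ ≡ 3 (mod 5), so k ≡ 3·4 ≡ 2 (mod 5).
x = 6 + 12·2 = 30.

30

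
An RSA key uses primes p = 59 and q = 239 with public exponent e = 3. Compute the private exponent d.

φ(n) = (p−1)(q−1) = 58·238 = 13804.
Need d with 3·d ≡ 1 (mod 13804). Apply the extended Euclidean algorithm:
13804 = 4601*3 + 1
3 = 3*1 + 0
Back-substitute:
1 = 13804 − 4601·3
So 3·(-4601) ≡ 1 (mod 13804), hence d ≡ -4601 ≡ 9203 (mod 13804).

9203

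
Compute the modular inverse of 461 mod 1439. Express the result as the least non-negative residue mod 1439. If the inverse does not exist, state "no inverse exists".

Run Euclid on (1439, 461):
1439 = 3*461 + 56
461 = 8*56 + 13
56 = 4*13 + 4
13 = 3*4 + 1
4 = 4*1 + 0
The gcd is 1. Working backward:
1 = 13 − 3·4
1 = −3·56 + 13·13
1 = 13·461 − 107·56
1 = −107·1439 + 334·461
So 461·334 ≡ 1 (mod 1439).

334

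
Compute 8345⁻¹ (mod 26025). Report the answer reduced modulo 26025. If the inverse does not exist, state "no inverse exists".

no inverse exists

Compute gcd(8345, 26025):
26025 = 3*8345 + 990
8345 = 8*990 + 425
990 = 2*425 + 140
425 = 3*140 + 5
140 = 28*5 + 0
Since gcd = 5 > 1, 8345 is not a unit mod 26025.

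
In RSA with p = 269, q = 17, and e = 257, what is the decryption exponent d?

φ(n) = (p−1)(q−1) = 268·16 = 4288.
Need d with 257·d ≡ 1 (mod 4288). Apply the extended Euclidean algorithm:
4288 = 16×257 + 176
257 = 1×176 + 81
176 = 2×81 + 14
81 = 5×14 + 11
14 = 1×11 + 3
11 = 3×3 + 2
3 = 1×2 + 1
2 = 2×1 + 0
Back-substitute:
1 = 3 − 2
1 = −11 + 4·3
1 = 4·14 − 5·11
1 = −5·81 + 29·14
1 = 29·176 − 63·81
1 = −63·257 + 92·176
1 = 92·4288 − 1535·257
So 257·(-1535) ≡ 1 (mod 4288), hence d ≡ -1535 ≡ 2753 (mod 4288).

2753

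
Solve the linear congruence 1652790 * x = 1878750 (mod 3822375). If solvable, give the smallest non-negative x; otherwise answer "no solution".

14275

First find gcd(1652790, 3822375):
3822375 = 2*1652790 + 516795
1652790 = 3*516795 + 102405
516795 = 5*102405 + 4770
102405 = 21*4770 + 2235
4770 = 2*2235 + 300
2235 = 7*300 + 135
300 = 2*135 + 30
135 = 4*30 + 15
30 = 2*15 + 0
gcd = 15 and 15 | 1878750, so solutions exist. Divide through by 15: 110186x ≡ 125250 (mod 254825).
Now find 110186⁻¹ mod 254825:
254825 = 2*110186 + 34453
110186 = 3*34453 + 6827
34453 = 5*6827 + 318
6827 = 21*318 + 149
318 = 2*149 + 20
149 = 7*20 + 9
20 = 2*9 + 2
9 = 4*2 + 1
2 = 2*1 + 0
Back-substitute:
1 = 9 − 4·2
1 = −4·20 + 9·9
1 = 9·149 − 67·20
1 = −67·318 + 143·149
1 = 143·6827 − 3070·318
1 = −3070·34453 + 15493·6827
1 = 15493·110186 − 49549·34453
1 = −49549·254825 + 114591·110186
So 110186⁻¹ ≡ 114591 (mod 254825).
Then x ≡ 114591·125250 ≡ 14275 (mod 254825); the smallest non-negative solution is x = 14275.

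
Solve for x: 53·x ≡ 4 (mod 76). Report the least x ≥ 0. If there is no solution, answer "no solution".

First find gcd(53, 76):
76 = 1·53 + 23
53 = 2·23 + 7
23 = 3·7 + 2
7 = 3·2 + 1
2 = 2·1 + 0
gcd = 1, so a unique solution mod 76 exists.
Back-substitute for the Bézout coefficients:
1 = 7 − 3·2
1 = −3·23 + 10·7
1 = 10·53 − 23·23
1 = −23·76 + 33·53
So 53·(33) ≡ 1 (mod 76), giving 53⁻¹ ≡ 33.
x ≡ 53⁻¹·4 ≡ 33·4 ≡ 56 (mod 76).

56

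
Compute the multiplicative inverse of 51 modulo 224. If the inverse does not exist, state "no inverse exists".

123

gcd(224, 51) by repeated division:
224 = 4·51 + 20
51 = 2·20 + 11
20 = 1·11 + 9
11 = 1·9 + 2
9 = 4·2 + 1
2 = 2·1 + 0
gcd = 1, so the inverse exists. Back-substitute:
1 = 9 − 4·2
1 = −4·11 + 5·9
1 = 5·20 − 9·11
1 = −9·51 + 23·20
1 = 23·224 − 101·51
Hence 51⁻¹ ≡ -101 ≡ 123 (mod 224).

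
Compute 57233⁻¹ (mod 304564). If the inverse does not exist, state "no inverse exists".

Run Euclid on (304564, 57233):
304564 = 5×57233 + 18399
57233 = 3×18399 + 2036
18399 = 9×2036 + 75
2036 = 27×75 + 11
75 = 6×11 + 9
11 = 1×9 + 2
9 = 4×2 + 1
2 = 2×1 + 0
gcd = 1, so the inverse exists. Back-substitute:
1 = 9 − 4·2
1 = −4·11 + 5·9
1 = 5·75 − 34·11
1 = −34·2036 + 923·75
1 = 923·18399 − 8341·2036
1 = −8341·57233 + 25946·18399
1 = 25946·304564 − 138071·57233
Thus 57233·(-138071) ≡ 1 (mod 304564); reducing, -138071 mod 304564 = 166493.

166493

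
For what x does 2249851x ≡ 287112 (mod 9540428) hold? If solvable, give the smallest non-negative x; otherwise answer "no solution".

First find gcd(2249851, 9540428):
9540428 = 4·2249851 + 541024
2249851 = 4·541024 + 85755
541024 = 6·85755 + 26494
85755 = 3·26494 + 6273
26494 = 4·6273 + 1402
6273 = 4·1402 + 665
1402 = 2·665 + 72
665 = 9·72 + 17
72 = 4·17 + 4
17 = 4·4 + 1
4 = 4·1 + 0
gcd = 1, so a unique solution mod 9540428 exists.
Back-substitute for the Bézout coefficients:
1 = 17 − 4·4
1 = −4·72 + 17·17
1 = 17·665 − 157·72
1 = −157·1402 + 331·665
1 = 331·6273 − 1481·1402
1 = −1481·26494 + 6255·6273
1 = 6255·85755 − 20246·26494
1 = −20246·541024 + 127731·85755
1 = 127731·2249851 − 531170·541024
1 = −531170·9540428 + 2252411·2249851
So 2249851·(2252411) ≡ 1 (mod 9540428), giving 2249851⁻¹ ≡ 2252411.
x ≡ 2249851⁻¹·287112 ≡ 2252411·287112 ≡ 5855480 (mod 9540428).

5855480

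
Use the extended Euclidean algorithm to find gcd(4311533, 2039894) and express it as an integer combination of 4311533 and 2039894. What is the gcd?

Apply Euclid's algorithm to 4311533 and 2039894:
4311533 = 2·2039894 + 231745
2039894 = 8·231745 + 185934
231745 = 1·185934 + 45811
185934 = 4·45811 + 2690
45811 = 17·2690 + 81
2690 = 33·81 + 17
81 = 4·17 + 13
17 = 1·13 + 4
13 = 3·4 + 1
4 = 4·1 + 0
gcd(4311533, 2039894) = 1.
Back-substituting:
1 = 13 − 3·4
1 = −3·17 + 4·13
1 = 4·81 − 19·17
1 = −19·2690 + 631·81
1 = 631·45811 − 10746·2690
1 = −10746·185934 + 43615·45811
1 = 43615·231745 − 54361·185934
1 = −54361·2039894 + 478503·231745
1 = 478503·4311533 − 1011367·2039894
So 1 = (478503)·4311533 + (-1011367)·2039894.

1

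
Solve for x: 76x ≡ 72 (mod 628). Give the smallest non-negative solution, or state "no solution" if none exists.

34

First find gcd(76, 628):
628 = 8×76 + 20
76 = 3×20 + 16
20 = 1×16 + 4
16 = 4×4 + 0
gcd = 4 and 4 | 72, so solutions exist. Divide through by 4: 19x ≡ 18 (mod 157).
Now find 19⁻¹ mod 157:
157 = 8*19 + 5
19 = 3*5 + 4
5 = 1*4 + 1
4 = 4*1 + 0
Back-substitute:
1 = 5 − 4
1 = −19 + 4·5
1 = 4·157 − 33·19
So 19·(-33) ≡ 1 (mod 157), i.e. 19⁻¹ ≡ 124.
Then x ≡ 124·18 ≡ 34 (mod 157); the smallest non-negative solution is x = 34.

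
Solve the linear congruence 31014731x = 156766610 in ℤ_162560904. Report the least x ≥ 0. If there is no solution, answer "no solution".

11967862

First find gcd(31014731, 162560904):
162560904 = 5·31014731 + 7487249
31014731 = 4·7487249 + 1065735
7487249 = 7·1065735 + 27104
1065735 = 39·27104 + 8679
27104 = 3·8679 + 1067
8679 = 8·1067 + 143
1067 = 7·143 + 66
143 = 2·66 + 11
66 = 6·11 + 0
gcd = 11 and 11 | 156766610, so solutions exist. Divide through by 11: 2819521x ≡ 14251510 (mod 14778264).
Now find 2819521⁻¹ mod 14778264:
14778264 = 5*2819521 + 680659
2819521 = 4*680659 + 96885
680659 = 7*96885 + 2464
96885 = 39*2464 + 789
2464 = 3*789 + 97
789 = 8*97 + 13
97 = 7*13 + 6
13 = 2*6 + 1
6 = 6*1 + 0
Back-substitute:
1 = 13 − 2·6
1 = −2·97 + 15·13
1 = 15·789 − 122·97
1 = −122·2464 + 381·789
1 = 381·96885 − 14981·2464
1 = −14981·680659 + 105248·96885
1 = 105248·2819521 − 435973·680659
1 = −435973·14778264 + 2285113·2819521
So 2819521⁻¹ ≡ 2285113 (mod 14778264).
Then x ≡ 2285113·14251510 ≡ 11967862 (mod 14778264); the smallest non-negative solution is x = 11967862.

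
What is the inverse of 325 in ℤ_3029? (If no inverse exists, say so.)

no inverse exists

Euclidean algorithm on 3029, 325:
3029 = 9·325 + 104
325 = 3·104 + 13
104 = 8·13 + 0
gcd(325, 3029) = 13 ≠ 1, so 325 has no multiplicative inverse modulo 3029.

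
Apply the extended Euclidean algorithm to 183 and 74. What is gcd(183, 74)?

Euclidean algorithm:
183 = 2·74 + 35
74 = 2·35 + 4
35 = 8·4 + 3
4 = 1·3 + 1
3 = 3·1 + 0
gcd(183, 74) = 1.
Back-substituting:
1 = 4 − 3
1 = −35 + 9·4
1 = 9·74 − 19·35
1 = −19·183 + 47·74
So 1 = (-19)·183 + (47)·74.

1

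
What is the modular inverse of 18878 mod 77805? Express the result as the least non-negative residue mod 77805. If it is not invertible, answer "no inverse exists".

2477

Extended Euclidean algorithm:
77805 = 4*18878 + 2293
18878 = 8*2293 + 534
2293 = 4*534 + 157
534 = 3*157 + 63
157 = 2*63 + 31
63 = 2*31 + 1
31 = 31*1 + 0
gcd = 1, so the inverse exists. Back-substitute:
1 = 63 − 2·31
1 = −2·157 + 5·63
1 = 5·534 − 17·157
1 = −17·2293 + 73·534
1 = 73·18878 − 601·2293
1 = −601·77805 + 2477·18878
So 18878·2477 ≡ 1 (mod 77805).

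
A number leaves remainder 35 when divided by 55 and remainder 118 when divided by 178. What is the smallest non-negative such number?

3500

Write x = 35 + 55·k. Then 55·k ≡ 118 − 35 ≡ 83 (mod 178).
Need 55⁻¹ mod 178. Extended Euclid on (178, 55):
178 = 3×55 + 13
55 = 4×13 + 3
13 = 4×3 + 1
3 = 3×1 + 0
Back-substitute:
1 = 13 − 4·3
1 = −4·55 + 17·13
1 = 17·178 − 55·55
55⁻¹ ≡ 123 (mod 178), so k ≡ 123·83 ≡ 63 (mod 178).
x = 35 + 55·63 = 3500.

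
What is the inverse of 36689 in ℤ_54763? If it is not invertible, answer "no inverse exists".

Run Euclid on (54763, 36689):
54763 = 1*36689 + 18074
36689 = 2*18074 + 541
18074 = 33*541 + 221
541 = 2*221 + 99
221 = 2*99 + 23
99 = 4*23 + 7
23 = 3*7 + 2
7 = 3*2 + 1
2 = 2*1 + 0
The gcd is 1. Working backward:
1 = 7 − 3·2
1 = −3·23 + 10·7
1 = 10·99 − 43·23
1 = −43·221 + 96·99
1 = 96·541 − 235·221
1 = −235·18074 + 7851·541
1 = 7851·36689 − 15937·18074
1 = −15937·54763 + 23788·36689
So 36689·23788 ≡ 1 (mod 54763).

23788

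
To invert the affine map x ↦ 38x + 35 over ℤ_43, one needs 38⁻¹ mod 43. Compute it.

17

Apply the Euclidean algorithm to 43 and 38:
43 = 1*38 + 5
38 = 7*5 + 3
5 = 1*3 + 2
3 = 1*2 + 1
2 = 2*1 + 0
The gcd is 1. Working backward:
1 = 3 − 2
1 = −5 + 2·3
1 = 2·38 − 15·5
1 = −15·43 + 17·38
So 38·17 ≡ 1 (mod 43).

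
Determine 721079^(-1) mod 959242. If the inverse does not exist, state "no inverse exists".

gcd(959242, 721079) by repeated division:
959242 = 1×721079 + 238163
721079 = 3×238163 + 6590
238163 = 36×6590 + 923
6590 = 7×923 + 129
923 = 7×129 + 20
129 = 6×20 + 9
20 = 2×9 + 2
9 = 4×2 + 1
2 = 2×1 + 0
gcd = 1, so the inverse exists. Back-substitute:
1 = 9 − 4·2
1 = −4·20 + 9·9
1 = 9·129 − 58·20
1 = −58·923 + 415·129
1 = 415·6590 − 2963·923
1 = −2963·238163 + 107083·6590
1 = 107083·721079 − 324212·238163
1 = −324212·959242 + 431295·721079
So 721079·431295 ≡ 1 (mod 959242).

431295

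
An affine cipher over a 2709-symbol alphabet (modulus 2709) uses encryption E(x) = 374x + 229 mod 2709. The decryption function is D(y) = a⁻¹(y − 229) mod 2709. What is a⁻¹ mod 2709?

gcd(2709, 374) by repeated division:
2709 = 7×374 + 91
374 = 4×91 + 10
91 = 9×10 + 1
10 = 10×1 + 0
The gcd is 1. Working backward:
1 = 91 − 9·10
1 = −9·374 + 37·91
1 = 37·2709 − 268·374
So 374·(-268) ≡ 1 (mod 2709), and -268 ≡ 2441 (mod 2709).

2441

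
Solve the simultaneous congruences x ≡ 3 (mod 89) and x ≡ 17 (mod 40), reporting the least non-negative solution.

537

Write x = 3 + 89·k. Then 89·k ≡ 17 − 3 ≡ 14 (mod 40).
Need 89⁻¹ mod 40. Extended Euclid on (40, 9):
40 = 4×9 + 4
9 = 2×4 + 1
4 = 4×1 + 0
Back-substitute:
1 = 9 − 2·4
1 = −2·40 + 9·9
89⁻¹ ≡ 9 (mod 40), so k ≡ 9·14 ≡ 6 (mod 40).
x = 3 + 89·6 = 537.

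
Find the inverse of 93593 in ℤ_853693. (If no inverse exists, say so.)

438198

gcd(853693, 93593) by repeated division:
853693 = 9·93593 + 11356
93593 = 8·11356 + 2745
11356 = 4·2745 + 376
2745 = 7·376 + 113
376 = 3·113 + 37
113 = 3·37 + 2
37 = 18·2 + 1
2 = 2·1 + 0
Since gcd(93593, 853693) = 1, back-substitute to write 1 as a combination:
1 = 37 − 18·2
1 = −18·113 + 55·37
1 = 55·376 − 183·113
1 = −183·2745 + 1336·376
1 = 1336·11356 − 5527·2745
1 = −5527·93593 + 45552·11356
1 = 45552·853693 − 415495·93593
So 93593·(-415495) ≡ 1 (mod 853693), and -415495 ≡ 438198 (mod 853693).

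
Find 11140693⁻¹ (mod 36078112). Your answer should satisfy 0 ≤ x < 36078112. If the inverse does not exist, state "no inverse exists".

Run Euclid on (36078112, 11140693):
36078112 = 3×11140693 + 2656033
11140693 = 4×2656033 + 516561
2656033 = 5×516561 + 73228
516561 = 7×73228 + 3965
73228 = 18×3965 + 1858
3965 = 2×1858 + 249
1858 = 7×249 + 115
249 = 2×115 + 19
115 = 6×19 + 1
19 = 19×1 + 0
gcd = 1, so the inverse exists. Back-substitute:
1 = 115 − 6·19
1 = −6·249 + 13·115
1 = 13·1858 − 97·249
1 = −97·3965 + 207·1858
1 = 207·73228 − 3823·3965
1 = −3823·516561 + 26968·73228
1 = 26968·2656033 − 138663·516561
1 = −138663·11140693 + 581620·2656033
1 = 581620·36078112 − 1883523·11140693
So 11140693·(-1883523) ≡ 1 (mod 36078112), and -1883523 ≡ 34194589 (mod 36078112).

34194589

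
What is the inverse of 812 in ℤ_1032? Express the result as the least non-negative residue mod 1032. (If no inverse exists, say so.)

no inverse exists

Compute gcd(812, 1032):
1032 = 1×812 + 220
812 = 3×220 + 152
220 = 1×152 + 68
152 = 2×68 + 16
68 = 4×16 + 4
16 = 4×4 + 0
The gcd is 4, not 1, hence no inverse exists.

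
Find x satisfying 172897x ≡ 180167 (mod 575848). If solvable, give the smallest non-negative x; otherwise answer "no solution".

83239

First find gcd(172897, 575848):
575848 = 3×172897 + 57157
172897 = 3×57157 + 1426
57157 = 40×1426 + 117
1426 = 12×117 + 22
117 = 5×22 + 7
22 = 3×7 + 1
7 = 7×1 + 0
gcd = 1, so a unique solution mod 575848 exists.
Back-substitute for the Bézout coefficients:
1 = 22 − 3·7
1 = −3·117 + 16·22
1 = 16·1426 − 195·117
1 = −195·57157 + 7816·1426
1 = 7816·172897 − 23643·57157
1 = −23643·575848 + 78745·172897
So 172897·(78745) ≡ 1 (mod 575848), giving 172897⁻¹ ≡ 78745.
x ≡ 172897⁻¹·180167 ≡ 78745·180167 ≡ 83239 (mod 575848).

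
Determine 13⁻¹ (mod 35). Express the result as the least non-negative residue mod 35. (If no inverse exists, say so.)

gcd(35, 13) by repeated division:
35 = 2*13 + 9
13 = 1*9 + 4
9 = 2*4 + 1
4 = 4*1 + 0
The gcd is 1. Working backward:
1 = 9 − 2·4
1 = −2·13 + 3·9
1 = 3·35 − 8·13
Thus 13·(-8) ≡ 1 (mod 35); reducing, -8 mod 35 = 27.

27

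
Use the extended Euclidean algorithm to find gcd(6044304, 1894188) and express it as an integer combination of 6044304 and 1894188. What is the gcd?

Apply Euclid's algorithm to 6044304 and 1894188:
6044304 = 3×1894188 + 361740
1894188 = 5×361740 + 85488
361740 = 4×85488 + 19788
85488 = 4×19788 + 6336
19788 = 3×6336 + 780
6336 = 8×780 + 96
780 = 8×96 + 12
96 = 8×12 + 0
gcd(6044304, 1894188) = 12.
Express as a combination:
12 = 780 − 8·96
12 = −8·6336 + 65·780
12 = 65·19788 − 203·6336
12 = −203·85488 + 877·19788
12 = 877·361740 − 3711·85488
12 = −3711·1894188 + 19432·361740
12 = 19432·6044304 − 62007·1894188
So 12 = (19432)·6044304 + (-62007)·1894188.

12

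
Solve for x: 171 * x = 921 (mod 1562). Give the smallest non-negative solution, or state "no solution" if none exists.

First find gcd(171, 1562):
1562 = 9×171 + 23
171 = 7×23 + 10
23 = 2×10 + 3
10 = 3×3 + 1
3 = 3×1 + 0
gcd = 1, so a unique solution mod 1562 exists.
Back-substitute for the Bézout coefficients:
1 = 10 − 3·3
1 = −3·23 + 7·10
1 = 7·171 − 52·23
1 = −52·1562 + 475·171
So 171·(475) ≡ 1 (mod 1562), giving 171⁻¹ ≡ 475.
x ≡ 171⁻¹·921 ≡ 475·921 ≡ 115 (mod 1562).

115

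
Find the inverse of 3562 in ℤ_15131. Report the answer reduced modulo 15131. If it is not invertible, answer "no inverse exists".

11601

Run Euclid on (15131, 3562):
15131 = 4×3562 + 883
3562 = 4×883 + 30
883 = 29×30 + 13
30 = 2×13 + 4
13 = 3×4 + 1
4 = 4×1 + 0
Since gcd(3562, 15131) = 1, back-substitute to write 1 as a combination:
1 = 13 − 3·4
1 = −3·30 + 7·13
1 = 7·883 − 206·30
1 = −206·3562 + 831·883
1 = 831·15131 − 3530·3562
Hence 3562⁻¹ ≡ -3530 ≡ 11601 (mod 15131).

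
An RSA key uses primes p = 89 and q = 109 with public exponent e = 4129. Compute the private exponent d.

φ(n) = (p−1)(q−1) = 88·108 = 9504.
Need d with 4129·d ≡ 1 (mod 9504). Apply the extended Euclidean algorithm:
9504 = 2*4129 + 1246
4129 = 3*1246 + 391
1246 = 3*391 + 73
391 = 5*73 + 26
73 = 2*26 + 21
26 = 1*21 + 5
21 = 4*5 + 1
5 = 5*1 + 0
Back-substitute:
1 = 21 − 4·5
1 = −4·26 + 5·21
1 = 5·73 − 14·26
1 = −14·391 + 75·73
1 = 75·1246 − 239·391
1 = −239·4129 + 792·1246
1 = 792·9504 − 1823·4129
So 4129·(-1823) ≡ 1 (mod 9504), hence d ≡ -1823 ≡ 7681 (mod 9504).

7681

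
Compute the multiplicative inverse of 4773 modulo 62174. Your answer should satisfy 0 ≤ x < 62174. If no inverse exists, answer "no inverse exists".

43273

Extended Euclidean algorithm:
62174 = 13*4773 + 125
4773 = 38*125 + 23
125 = 5*23 + 10
23 = 2*10 + 3
10 = 3*3 + 1
3 = 3*1 + 0
gcd = 1, so the inverse exists. Back-substitute:
1 = 10 − 3·3
1 = −3·23 + 7·10
1 = 7·125 − 38·23
1 = −38·4773 + 1451·125
1 = 1451·62174 − 18901·4773
Thus 4773·(-18901) ≡ 1 (mod 62174); reducing, -18901 mod 62174 = 43273.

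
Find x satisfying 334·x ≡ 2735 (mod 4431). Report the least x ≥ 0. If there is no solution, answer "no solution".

First find gcd(334, 4431):
4431 = 13·334 + 89
334 = 3·89 + 67
89 = 1·67 + 22
67 = 3·22 + 1
22 = 22·1 + 0
gcd = 1, so a unique solution mod 4431 exists.
Back-substitute for the Bézout coefficients:
1 = 67 − 3·22
1 = −3·89 + 4·67
1 = 4·334 − 15·89
1 = −15·4431 + 199·334
So 334·(199) ≡ 1 (mod 4431), giving 334⁻¹ ≡ 199.
x ≡ 334⁻¹·2735 ≡ 199·2735 ≡ 3683 (mod 4431).

3683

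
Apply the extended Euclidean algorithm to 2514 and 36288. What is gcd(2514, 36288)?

Apply Euclid's algorithm to 36288 and 2514:
36288 = 14×2514 + 1092
2514 = 2×1092 + 330
1092 = 3×330 + 102
330 = 3×102 + 24
102 = 4×24 + 6
24 = 4×6 + 0
gcd(2514, 36288) = 6.
Working backward:
6 = 102 − 4·24
6 = −4·330 + 13·102
6 = 13·1092 − 43·330
6 = −43·2514 + 99·1092
6 = 99·36288 − 1429·2514
So 6 = (99)·36288 + (-1429)·2514.

6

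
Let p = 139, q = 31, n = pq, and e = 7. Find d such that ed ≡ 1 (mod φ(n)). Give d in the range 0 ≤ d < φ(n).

φ(n) = (p−1)(q−1) = 138·30 = 4140.
Need d with 7·d ≡ 1 (mod 4140). Apply the extended Euclidean algorithm:
4140 = 591*7 + 3
7 = 2*3 + 1
3 = 3*1 + 0
Back-substitute:
1 = 7 − 2·3
1 = −2·4140 + 1183·7
So 7·1183 ≡ 1 (mod 4140), hence d = 1183.

1183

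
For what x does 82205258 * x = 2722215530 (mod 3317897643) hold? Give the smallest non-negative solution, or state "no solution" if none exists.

2106639142

First find gcd(82205258, 3317897643):
3317897643 = 40·82205258 + 29687323
82205258 = 2·29687323 + 22830612
29687323 = 1·22830612 + 6856711
22830612 = 3·6856711 + 2260479
6856711 = 3·2260479 + 75274
2260479 = 30·75274 + 2259
75274 = 33·2259 + 727
2259 = 3·727 + 78
727 = 9·78 + 25
78 = 3·25 + 3
25 = 8·3 + 1
3 = 3·1 + 0
gcd = 1, so a unique solution mod 3317897643 exists.
Back-substitute for the Bézout coefficients:
1 = 25 − 8·3
1 = −8·78 + 25·25
1 = 25·727 − 233·78
1 = −233·2259 + 724·727
1 = 724·75274 − 24125·2259
1 = −24125·2260479 + 724474·75274
1 = 724474·6856711 − 2197547·2260479
1 = −2197547·22830612 + 7317115·6856711
1 = 7317115·29687323 − 9514662·22830612
1 = −9514662·82205258 + 26346439·29687323
1 = 26346439·3317897643 − 1063372222·82205258
So 82205258·(-1063372222) ≡ 1 (mod 3317897643), giving 82205258⁻¹ ≡ 2254525421.
x ≡ 82205258⁻¹·2722215530 ≡ 2254525421·2722215530 ≡ 2106639142 (mod 3317897643).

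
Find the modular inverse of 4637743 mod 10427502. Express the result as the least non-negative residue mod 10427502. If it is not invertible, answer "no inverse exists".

3140653

Run Euclid on (10427502, 4637743):
10427502 = 2*4637743 + 1152016
4637743 = 4*1152016 + 29679
1152016 = 38*29679 + 24214
29679 = 1*24214 + 5465
24214 = 4*5465 + 2354
5465 = 2*2354 + 757
2354 = 3*757 + 83
757 = 9*83 + 10
83 = 8*10 + 3
10 = 3*3 + 1
3 = 3*1 + 0
The gcd is 1. Working backward:
1 = 10 − 3·3
1 = −3·83 + 25·10
1 = 25·757 − 228·83
1 = −228·2354 + 709·757
1 = 709·5465 − 1646·2354
1 = −1646·24214 + 7293·5465
1 = 7293·29679 − 8939·24214
1 = −8939·1152016 + 346975·29679
1 = 346975·4637743 − 1396839·1152016
1 = −1396839·10427502 + 3140653·4637743
So 4637743·3140653 ≡ 1 (mod 10427502).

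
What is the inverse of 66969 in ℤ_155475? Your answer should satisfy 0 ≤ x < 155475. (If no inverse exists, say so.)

Compute gcd(66969, 155475):
155475 = 2*66969 + 21537
66969 = 3*21537 + 2358
21537 = 9*2358 + 315
2358 = 7*315 + 153
315 = 2*153 + 9
153 = 17*9 + 0
The gcd is 9, not 1, hence no inverse exists.

no inverse exists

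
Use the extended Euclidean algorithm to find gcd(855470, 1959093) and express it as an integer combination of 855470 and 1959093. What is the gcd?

1

Euclidean algorithm:
1959093 = 2*855470 + 248153
855470 = 3*248153 + 111011
248153 = 2*111011 + 26131
111011 = 4*26131 + 6487
26131 = 4*6487 + 183
6487 = 35*183 + 82
183 = 2*82 + 19
82 = 4*19 + 6
19 = 3*6 + 1
6 = 6*1 + 0
gcd(855470, 1959093) = 1.
Express as a combination:
1 = 19 − 3·6
1 = −3·82 + 13·19
1 = 13·183 − 29·82
1 = −29·6487 + 1028·183
1 = 1028·26131 − 4141·6487
1 = −4141·111011 + 17592·26131
1 = 17592·248153 − 39325·111011
1 = −39325·855470 + 135567·248153
1 = 135567·1959093 − 310459·855470
So 1 = (135567)·1959093 + (-310459)·855470.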